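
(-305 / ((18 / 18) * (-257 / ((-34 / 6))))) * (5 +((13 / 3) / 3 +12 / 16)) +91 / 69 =-30045113 / 638388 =-47.06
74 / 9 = 8.22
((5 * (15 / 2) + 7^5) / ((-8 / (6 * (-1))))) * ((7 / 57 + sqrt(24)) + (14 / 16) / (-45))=23818123 / 18240 + 101067 * sqrt(6) / 4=63196.46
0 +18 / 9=2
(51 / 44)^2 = 2601 / 1936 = 1.34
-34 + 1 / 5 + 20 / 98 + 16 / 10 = -7839 / 245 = -32.00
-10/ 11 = -0.91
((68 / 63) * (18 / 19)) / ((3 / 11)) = 1496 / 399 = 3.75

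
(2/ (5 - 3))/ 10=1/ 10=0.10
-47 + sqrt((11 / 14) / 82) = -47 + sqrt(3157) / 574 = -46.90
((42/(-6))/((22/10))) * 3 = -9.55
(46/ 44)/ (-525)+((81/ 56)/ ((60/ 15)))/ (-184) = -134537/ 34003200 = -0.00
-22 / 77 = -2 / 7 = -0.29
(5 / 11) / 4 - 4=-171 / 44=-3.89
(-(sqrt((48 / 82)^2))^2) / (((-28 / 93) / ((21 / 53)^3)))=17717616 / 250262237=0.07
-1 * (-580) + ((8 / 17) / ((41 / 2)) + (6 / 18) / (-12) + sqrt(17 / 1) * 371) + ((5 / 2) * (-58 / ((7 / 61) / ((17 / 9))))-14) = -291.08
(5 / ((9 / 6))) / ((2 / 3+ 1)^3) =18 / 25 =0.72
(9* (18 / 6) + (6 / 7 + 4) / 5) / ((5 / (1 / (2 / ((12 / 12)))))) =2.80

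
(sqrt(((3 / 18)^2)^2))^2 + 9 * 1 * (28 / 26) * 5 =816493 / 16848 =48.46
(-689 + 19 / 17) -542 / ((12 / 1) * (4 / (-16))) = -25868 / 51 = -507.22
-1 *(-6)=6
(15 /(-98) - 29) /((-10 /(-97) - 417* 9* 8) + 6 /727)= 201472783 /207490951192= 0.00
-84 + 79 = -5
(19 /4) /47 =19 /188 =0.10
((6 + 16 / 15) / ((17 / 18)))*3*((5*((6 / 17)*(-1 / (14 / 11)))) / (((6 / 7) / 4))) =-41976 / 289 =-145.25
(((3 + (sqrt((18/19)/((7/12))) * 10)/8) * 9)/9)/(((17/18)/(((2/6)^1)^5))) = 5 * sqrt(798)/20349 + 2/153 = 0.02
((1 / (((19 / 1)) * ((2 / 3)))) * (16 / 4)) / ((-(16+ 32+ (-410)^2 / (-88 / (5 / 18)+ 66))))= 99 / 195077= 0.00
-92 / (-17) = 92 / 17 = 5.41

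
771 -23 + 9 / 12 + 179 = 3711 / 4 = 927.75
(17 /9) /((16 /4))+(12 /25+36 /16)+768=347041 /450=771.20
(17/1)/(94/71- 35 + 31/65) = -78455/153214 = -0.51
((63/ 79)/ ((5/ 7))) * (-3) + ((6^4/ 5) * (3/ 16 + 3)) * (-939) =-306443034/ 395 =-775805.15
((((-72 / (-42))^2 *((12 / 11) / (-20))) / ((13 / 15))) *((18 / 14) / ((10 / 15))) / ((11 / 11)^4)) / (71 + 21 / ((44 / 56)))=-17496 / 4793425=-0.00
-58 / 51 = -1.14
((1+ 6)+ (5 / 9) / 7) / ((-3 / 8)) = -18.88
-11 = -11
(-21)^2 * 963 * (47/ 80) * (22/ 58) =219561111/ 2320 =94638.41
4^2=16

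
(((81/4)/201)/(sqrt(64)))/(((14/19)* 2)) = 0.01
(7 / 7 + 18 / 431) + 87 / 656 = 1.17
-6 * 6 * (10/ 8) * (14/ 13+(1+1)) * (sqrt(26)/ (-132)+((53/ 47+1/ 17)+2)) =-4582800/ 10387+150 * sqrt(26)/ 143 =-435.86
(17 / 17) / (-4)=-1 / 4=-0.25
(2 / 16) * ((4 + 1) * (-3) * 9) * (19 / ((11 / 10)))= -12825 / 44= -291.48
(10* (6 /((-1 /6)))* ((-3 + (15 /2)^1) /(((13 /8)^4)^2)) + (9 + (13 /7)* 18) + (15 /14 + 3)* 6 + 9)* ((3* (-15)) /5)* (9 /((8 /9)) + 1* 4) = -247028672928987 /45680920376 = -5407.70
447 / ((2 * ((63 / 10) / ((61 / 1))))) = 45445 / 21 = 2164.05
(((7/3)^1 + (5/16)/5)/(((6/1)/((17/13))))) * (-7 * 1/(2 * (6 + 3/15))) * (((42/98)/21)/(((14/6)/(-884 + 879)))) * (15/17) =14375/1263808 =0.01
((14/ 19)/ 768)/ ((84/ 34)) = 17/ 43776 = 0.00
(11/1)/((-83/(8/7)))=-88/581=-0.15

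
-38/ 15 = -2.53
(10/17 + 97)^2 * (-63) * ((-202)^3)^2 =-11779898222196804192192/289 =-40760893502411087170.21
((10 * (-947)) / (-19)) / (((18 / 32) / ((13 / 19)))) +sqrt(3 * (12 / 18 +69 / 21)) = sqrt(581) / 7 +1969760 / 3249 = 609.71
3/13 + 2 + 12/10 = 223/65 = 3.43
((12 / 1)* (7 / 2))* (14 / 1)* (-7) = -4116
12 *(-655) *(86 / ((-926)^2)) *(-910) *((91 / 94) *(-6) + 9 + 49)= 377224547700 / 10075343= 37440.37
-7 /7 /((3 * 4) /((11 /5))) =-0.18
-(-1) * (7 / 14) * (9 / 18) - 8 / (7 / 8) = -249 / 28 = -8.89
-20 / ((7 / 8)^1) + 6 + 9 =-55 / 7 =-7.86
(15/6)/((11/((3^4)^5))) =17433922005/22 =792451000.23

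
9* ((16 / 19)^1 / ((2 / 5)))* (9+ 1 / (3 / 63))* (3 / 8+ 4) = 2486.84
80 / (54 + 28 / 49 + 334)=0.21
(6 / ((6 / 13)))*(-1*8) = -104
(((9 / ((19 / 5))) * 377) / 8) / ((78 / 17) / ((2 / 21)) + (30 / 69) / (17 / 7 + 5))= 86233095 / 37267132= 2.31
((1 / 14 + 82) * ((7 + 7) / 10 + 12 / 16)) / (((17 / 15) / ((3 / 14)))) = 444663 / 13328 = 33.36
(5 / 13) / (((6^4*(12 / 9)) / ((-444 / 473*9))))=-185 / 98384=-0.00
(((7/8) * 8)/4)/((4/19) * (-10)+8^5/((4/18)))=19/1600928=0.00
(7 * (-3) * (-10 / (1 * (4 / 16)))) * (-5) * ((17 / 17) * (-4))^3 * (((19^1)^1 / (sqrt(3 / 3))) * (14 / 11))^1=6500072.73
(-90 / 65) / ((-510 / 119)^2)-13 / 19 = -9381 / 12350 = -0.76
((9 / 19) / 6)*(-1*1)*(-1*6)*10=4.74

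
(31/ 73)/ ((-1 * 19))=-31/ 1387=-0.02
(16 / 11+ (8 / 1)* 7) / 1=632 / 11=57.45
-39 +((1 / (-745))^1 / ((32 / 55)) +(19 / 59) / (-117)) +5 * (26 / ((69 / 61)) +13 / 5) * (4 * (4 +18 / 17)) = 2549.65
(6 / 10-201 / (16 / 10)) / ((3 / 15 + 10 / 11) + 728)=-18337 / 106936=-0.17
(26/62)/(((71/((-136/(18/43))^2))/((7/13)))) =59848432/178281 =335.70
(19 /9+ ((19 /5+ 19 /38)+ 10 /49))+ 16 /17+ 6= 1016321 /74970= 13.56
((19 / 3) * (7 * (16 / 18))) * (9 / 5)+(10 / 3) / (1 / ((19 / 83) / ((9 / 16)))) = 810008 / 11205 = 72.29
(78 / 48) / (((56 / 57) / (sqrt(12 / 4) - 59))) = -43719 / 448 + 741 * sqrt(3) / 448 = -94.72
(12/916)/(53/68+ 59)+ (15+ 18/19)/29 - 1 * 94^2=-1510619350767/170972545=-8835.45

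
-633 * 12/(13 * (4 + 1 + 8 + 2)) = -2532/65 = -38.95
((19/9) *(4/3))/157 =76/4239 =0.02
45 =45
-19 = -19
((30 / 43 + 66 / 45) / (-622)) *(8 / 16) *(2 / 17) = -698 / 3410115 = -0.00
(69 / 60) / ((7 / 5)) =23 / 28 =0.82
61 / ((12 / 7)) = 427 / 12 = 35.58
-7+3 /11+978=971.27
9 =9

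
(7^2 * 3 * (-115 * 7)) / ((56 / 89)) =-188068.12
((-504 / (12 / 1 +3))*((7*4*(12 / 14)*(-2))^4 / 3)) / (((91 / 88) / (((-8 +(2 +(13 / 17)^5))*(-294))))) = -8952161551289155584 / 92290705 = -96999600894.69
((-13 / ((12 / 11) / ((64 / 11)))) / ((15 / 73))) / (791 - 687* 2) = 15184 / 26235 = 0.58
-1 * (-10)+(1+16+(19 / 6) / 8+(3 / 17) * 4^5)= 169811 / 816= 208.10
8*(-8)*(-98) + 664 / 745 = 4673304 / 745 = 6272.89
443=443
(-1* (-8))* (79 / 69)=632 / 69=9.16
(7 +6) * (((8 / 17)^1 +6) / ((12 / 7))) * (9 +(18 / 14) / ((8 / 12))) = 2145 / 4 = 536.25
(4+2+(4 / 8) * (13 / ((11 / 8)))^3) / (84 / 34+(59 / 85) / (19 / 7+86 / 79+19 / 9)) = 1427123090020 / 8617936173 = 165.60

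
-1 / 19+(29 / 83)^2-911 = -119232611 / 130891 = -910.93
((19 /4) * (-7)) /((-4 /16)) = 133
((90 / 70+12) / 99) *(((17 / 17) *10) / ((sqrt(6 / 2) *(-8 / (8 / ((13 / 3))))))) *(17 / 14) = -2635 *sqrt(3) / 21021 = -0.22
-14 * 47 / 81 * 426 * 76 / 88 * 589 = -522821138 / 297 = -1760340.53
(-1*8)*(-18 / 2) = 72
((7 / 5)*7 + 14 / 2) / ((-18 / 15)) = -14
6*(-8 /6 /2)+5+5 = 6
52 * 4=208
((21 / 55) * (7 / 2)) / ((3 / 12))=294 / 55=5.35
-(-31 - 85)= 116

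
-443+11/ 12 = -5305/ 12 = -442.08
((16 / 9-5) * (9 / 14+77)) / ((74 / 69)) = -725029 / 3108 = -233.28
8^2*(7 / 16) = 28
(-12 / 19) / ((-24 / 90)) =45 / 19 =2.37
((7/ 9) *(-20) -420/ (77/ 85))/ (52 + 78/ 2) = -47440/ 9009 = -5.27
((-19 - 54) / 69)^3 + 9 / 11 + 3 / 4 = 5550373 / 14454396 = 0.38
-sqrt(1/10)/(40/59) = -0.47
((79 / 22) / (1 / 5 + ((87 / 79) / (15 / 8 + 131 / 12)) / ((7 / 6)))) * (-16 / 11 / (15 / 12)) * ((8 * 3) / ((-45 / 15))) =3433448704 / 28121731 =122.09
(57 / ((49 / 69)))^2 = 15468489 / 2401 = 6442.52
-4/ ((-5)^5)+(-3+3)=4/ 3125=0.00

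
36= 36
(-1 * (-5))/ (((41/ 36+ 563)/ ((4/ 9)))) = 80/ 20309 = 0.00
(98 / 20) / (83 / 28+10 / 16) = 1.37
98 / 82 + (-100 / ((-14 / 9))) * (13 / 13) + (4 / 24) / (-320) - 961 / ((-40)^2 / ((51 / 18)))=87861323 / 1377600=63.78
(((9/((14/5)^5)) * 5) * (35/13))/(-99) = -78125/10986976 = -0.01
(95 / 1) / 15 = 19 / 3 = 6.33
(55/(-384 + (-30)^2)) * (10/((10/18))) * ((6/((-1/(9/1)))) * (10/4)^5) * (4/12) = -4640625/1376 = -3372.55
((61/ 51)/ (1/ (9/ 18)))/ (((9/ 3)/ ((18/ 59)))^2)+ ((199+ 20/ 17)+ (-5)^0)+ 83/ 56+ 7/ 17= 672977859/ 3313912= 203.08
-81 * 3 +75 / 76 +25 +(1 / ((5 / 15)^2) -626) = -63385 / 76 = -834.01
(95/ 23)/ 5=19/ 23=0.83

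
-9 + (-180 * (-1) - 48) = 123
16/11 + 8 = 104/11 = 9.45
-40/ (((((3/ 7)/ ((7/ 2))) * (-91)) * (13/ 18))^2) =-17640/ 28561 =-0.62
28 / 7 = 4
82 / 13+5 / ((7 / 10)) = 1224 / 91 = 13.45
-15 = -15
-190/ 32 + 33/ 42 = -577/ 112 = -5.15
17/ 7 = 2.43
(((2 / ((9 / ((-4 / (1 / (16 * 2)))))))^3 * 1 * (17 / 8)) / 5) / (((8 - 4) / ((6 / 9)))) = -17825792 / 10935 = -1630.16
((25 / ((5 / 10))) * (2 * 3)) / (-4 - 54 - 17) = -4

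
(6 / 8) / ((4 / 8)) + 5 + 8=29 / 2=14.50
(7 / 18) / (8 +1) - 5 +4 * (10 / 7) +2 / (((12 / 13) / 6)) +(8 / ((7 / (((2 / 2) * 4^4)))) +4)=310.33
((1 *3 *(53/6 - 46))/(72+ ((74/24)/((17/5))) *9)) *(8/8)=-7582/5451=-1.39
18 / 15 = 6 / 5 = 1.20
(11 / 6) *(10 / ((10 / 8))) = 44 / 3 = 14.67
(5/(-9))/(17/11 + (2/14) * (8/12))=-385/1137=-0.34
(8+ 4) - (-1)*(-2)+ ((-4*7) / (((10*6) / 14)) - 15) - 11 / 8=-12.91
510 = 510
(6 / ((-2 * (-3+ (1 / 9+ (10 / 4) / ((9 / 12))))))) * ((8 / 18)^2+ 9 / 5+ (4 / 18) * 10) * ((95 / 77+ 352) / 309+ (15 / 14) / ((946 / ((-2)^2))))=-501673532 / 15346485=-32.69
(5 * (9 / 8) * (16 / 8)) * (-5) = -225 / 4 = -56.25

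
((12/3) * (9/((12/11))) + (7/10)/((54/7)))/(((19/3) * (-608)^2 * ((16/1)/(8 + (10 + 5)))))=410987/20228014080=0.00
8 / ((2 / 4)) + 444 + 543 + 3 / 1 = 1006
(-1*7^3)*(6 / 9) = -228.67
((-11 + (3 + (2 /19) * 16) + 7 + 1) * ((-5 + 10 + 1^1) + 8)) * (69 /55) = 29.58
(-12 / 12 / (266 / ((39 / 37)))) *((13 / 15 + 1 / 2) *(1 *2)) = -533 / 49210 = -0.01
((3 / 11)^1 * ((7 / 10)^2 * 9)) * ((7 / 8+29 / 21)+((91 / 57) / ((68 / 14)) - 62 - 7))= -79.88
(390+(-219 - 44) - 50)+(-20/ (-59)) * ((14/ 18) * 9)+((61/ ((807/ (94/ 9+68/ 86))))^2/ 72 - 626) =-28310447588610197/ 51792099996411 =-546.62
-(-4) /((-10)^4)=1 /2500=0.00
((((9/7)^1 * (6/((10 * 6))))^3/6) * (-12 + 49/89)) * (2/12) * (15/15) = -82539/122108000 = -0.00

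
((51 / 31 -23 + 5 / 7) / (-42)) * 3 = 4479 / 3038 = 1.47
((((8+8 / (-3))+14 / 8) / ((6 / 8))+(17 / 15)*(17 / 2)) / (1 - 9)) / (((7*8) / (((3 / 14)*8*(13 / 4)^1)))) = -22321 / 94080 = -0.24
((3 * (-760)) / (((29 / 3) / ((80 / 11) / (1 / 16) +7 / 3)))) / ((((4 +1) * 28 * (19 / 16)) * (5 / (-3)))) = 1128096 / 11165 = 101.04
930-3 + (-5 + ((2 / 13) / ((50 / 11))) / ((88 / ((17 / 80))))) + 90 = 210496017 / 208000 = 1012.00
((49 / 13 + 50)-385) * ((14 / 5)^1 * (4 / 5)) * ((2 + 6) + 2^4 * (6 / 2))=-13503616 / 325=-41549.59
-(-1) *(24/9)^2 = 64/9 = 7.11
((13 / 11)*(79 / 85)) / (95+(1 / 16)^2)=262912 / 22740135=0.01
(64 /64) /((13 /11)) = 11 /13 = 0.85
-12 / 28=-3 / 7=-0.43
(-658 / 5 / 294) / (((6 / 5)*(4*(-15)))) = 47 / 7560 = 0.01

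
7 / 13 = 0.54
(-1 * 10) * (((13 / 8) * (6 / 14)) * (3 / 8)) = -2.61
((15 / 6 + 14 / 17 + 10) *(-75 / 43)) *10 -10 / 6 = -513280 / 2193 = -234.05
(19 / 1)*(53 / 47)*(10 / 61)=10070 / 2867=3.51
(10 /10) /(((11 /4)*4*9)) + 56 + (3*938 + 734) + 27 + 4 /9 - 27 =3604.45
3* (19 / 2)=57 / 2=28.50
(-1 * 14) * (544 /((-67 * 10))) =3808 /335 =11.37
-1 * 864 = -864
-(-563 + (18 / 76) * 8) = 561.11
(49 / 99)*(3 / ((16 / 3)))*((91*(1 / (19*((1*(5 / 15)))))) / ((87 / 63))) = 280917 / 96976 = 2.90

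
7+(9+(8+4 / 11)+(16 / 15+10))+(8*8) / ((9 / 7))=42178 / 495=85.21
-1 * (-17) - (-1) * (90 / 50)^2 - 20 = 6 / 25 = 0.24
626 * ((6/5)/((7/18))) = 67608/35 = 1931.66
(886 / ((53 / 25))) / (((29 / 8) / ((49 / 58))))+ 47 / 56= 245213331 / 2496088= 98.24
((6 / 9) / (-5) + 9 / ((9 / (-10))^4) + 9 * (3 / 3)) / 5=4.52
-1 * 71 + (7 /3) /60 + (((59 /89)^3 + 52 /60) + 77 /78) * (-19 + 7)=-31904861213 /329925492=-96.70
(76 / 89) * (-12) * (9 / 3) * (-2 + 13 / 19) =3600 / 89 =40.45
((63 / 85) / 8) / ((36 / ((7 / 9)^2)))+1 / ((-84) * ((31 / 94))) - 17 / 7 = -2.46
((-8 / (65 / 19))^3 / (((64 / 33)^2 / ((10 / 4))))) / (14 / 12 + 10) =-22408353 / 29439800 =-0.76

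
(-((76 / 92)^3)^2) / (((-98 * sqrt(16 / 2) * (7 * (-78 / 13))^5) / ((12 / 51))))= -47045881 * sqrt(2) / 32232089860899663168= -0.00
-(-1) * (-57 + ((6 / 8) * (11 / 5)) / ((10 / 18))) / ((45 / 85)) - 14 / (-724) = -5540627 / 54300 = -102.04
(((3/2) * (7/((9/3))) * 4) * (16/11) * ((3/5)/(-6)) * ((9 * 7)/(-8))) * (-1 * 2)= -1764/55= -32.07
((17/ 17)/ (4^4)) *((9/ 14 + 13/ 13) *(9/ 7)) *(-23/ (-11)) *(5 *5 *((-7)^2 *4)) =119025/ 1408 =84.53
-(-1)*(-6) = -6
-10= -10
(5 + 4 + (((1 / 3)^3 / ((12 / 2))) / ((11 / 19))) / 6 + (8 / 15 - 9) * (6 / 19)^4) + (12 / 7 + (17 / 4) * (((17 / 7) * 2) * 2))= 51.92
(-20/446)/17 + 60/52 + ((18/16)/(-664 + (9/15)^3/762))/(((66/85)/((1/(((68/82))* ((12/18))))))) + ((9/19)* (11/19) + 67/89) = 25548759913381487043/11750291274956057824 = 2.17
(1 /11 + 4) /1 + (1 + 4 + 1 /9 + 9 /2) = 2713 /198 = 13.70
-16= -16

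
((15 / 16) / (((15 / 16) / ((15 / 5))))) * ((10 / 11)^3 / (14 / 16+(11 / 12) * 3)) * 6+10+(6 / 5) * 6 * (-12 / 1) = -14024818 / 192995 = -72.67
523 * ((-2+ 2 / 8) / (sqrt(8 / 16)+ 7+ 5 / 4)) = -120813 / 1081+ 7322 * sqrt(2) / 1081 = -102.18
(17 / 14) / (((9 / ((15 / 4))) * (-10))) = -17 / 336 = -0.05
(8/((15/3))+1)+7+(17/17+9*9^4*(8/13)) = 2362649/65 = 36348.45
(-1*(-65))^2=4225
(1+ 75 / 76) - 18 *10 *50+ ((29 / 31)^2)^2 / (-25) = -15788776561581 / 1754689900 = -8998.04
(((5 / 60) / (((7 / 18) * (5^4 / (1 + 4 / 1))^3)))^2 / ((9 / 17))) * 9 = 153 / 747680664062500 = 0.00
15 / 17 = 0.88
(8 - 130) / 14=-61 / 7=-8.71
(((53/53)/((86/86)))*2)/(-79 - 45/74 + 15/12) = -296/11597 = -0.03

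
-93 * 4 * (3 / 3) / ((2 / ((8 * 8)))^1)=-11904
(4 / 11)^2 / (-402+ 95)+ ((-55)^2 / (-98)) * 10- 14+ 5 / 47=-27595503032 / 85549541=-322.57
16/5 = 3.20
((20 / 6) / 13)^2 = 100 / 1521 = 0.07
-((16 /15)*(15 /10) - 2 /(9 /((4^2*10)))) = 1528 /45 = 33.96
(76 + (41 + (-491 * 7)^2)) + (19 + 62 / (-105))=1240375963 / 105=11813104.41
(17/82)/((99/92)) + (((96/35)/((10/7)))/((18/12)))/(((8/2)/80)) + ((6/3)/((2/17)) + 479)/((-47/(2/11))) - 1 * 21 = 2741309/953865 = 2.87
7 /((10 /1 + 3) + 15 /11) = 77 /158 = 0.49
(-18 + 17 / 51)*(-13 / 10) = 22.97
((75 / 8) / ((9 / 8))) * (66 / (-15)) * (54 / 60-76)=8261 / 3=2753.67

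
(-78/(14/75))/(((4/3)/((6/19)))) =-26325/266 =-98.97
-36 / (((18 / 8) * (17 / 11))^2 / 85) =-253.07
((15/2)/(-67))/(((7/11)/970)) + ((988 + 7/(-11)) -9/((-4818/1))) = 816.74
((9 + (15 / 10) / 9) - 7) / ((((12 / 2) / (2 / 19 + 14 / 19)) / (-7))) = -364 / 171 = -2.13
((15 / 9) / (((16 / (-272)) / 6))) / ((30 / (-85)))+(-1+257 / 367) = 529985 / 1101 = 481.37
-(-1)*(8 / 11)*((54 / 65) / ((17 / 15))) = 1296 / 2431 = 0.53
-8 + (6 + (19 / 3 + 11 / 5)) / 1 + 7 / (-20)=371 / 60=6.18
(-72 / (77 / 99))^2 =419904 / 49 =8569.47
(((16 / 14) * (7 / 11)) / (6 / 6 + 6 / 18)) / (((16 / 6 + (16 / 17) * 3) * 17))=9 / 1540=0.01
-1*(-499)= 499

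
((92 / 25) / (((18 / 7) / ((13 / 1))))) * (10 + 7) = 71162 / 225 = 316.28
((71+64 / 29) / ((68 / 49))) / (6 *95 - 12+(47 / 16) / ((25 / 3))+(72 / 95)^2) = 751074940 / 7957911837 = 0.09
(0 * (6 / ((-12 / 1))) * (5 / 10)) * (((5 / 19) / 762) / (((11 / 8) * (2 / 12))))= 0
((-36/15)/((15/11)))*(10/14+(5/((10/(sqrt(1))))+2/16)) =-33/14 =-2.36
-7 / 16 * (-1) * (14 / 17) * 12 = 4.32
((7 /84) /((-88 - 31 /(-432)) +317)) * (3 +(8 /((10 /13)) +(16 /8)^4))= 756 /70685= 0.01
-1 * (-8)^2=-64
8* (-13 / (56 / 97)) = -1261 / 7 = -180.14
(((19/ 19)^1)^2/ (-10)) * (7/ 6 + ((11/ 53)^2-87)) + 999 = 169817369/ 168540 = 1007.58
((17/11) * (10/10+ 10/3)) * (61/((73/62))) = 835822/2409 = 346.96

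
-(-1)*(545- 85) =460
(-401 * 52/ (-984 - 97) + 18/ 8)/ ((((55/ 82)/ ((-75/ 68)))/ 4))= -5207205/ 36754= -141.68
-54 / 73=-0.74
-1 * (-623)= 623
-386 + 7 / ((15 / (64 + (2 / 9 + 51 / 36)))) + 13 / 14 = -1339783 / 3780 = -354.44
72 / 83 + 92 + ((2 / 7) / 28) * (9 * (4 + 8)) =382174 / 4067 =93.97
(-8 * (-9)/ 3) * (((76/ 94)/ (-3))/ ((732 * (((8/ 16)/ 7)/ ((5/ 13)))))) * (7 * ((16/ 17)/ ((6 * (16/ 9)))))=-18620/ 633607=-0.03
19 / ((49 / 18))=342 / 49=6.98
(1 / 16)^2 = 1 / 256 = 0.00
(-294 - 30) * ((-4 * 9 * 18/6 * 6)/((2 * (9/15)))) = 174960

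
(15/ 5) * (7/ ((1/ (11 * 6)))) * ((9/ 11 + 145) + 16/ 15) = 1017912/ 5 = 203582.40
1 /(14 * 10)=1 /140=0.01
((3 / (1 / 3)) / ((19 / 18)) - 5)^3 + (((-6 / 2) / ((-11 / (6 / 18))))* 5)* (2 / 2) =3342688 / 75449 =44.30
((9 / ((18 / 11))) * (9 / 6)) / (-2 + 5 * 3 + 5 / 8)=66 / 109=0.61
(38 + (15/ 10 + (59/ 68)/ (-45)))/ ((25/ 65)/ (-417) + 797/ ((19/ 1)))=4147804063/ 4406850840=0.94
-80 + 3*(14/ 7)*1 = -74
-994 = -994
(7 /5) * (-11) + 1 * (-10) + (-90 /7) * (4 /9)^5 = -25.62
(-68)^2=4624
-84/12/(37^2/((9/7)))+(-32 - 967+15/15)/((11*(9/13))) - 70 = -27249467/135531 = -201.06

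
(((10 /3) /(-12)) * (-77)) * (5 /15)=385 /54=7.13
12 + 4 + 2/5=82/5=16.40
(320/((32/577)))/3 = 5770/3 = 1923.33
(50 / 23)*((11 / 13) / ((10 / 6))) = 330 / 299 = 1.10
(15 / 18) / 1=5 / 6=0.83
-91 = -91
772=772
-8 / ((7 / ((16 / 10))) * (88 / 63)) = -72 / 55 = -1.31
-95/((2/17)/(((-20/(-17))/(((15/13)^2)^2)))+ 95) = -1085318/1087343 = -1.00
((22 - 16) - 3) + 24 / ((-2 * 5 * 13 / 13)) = 3 / 5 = 0.60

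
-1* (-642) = 642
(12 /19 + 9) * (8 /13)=1464 /247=5.93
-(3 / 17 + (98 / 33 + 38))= -23083 / 561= -41.15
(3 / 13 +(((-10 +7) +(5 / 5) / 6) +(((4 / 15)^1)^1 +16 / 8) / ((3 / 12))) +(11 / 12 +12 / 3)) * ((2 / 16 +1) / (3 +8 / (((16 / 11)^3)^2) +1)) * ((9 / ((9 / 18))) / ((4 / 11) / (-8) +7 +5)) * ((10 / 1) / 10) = 3.98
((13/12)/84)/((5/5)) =13/1008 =0.01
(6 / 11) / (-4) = -3 / 22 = -0.14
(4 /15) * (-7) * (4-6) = 56 /15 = 3.73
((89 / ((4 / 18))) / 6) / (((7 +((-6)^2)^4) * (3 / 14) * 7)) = 89 / 3359246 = 0.00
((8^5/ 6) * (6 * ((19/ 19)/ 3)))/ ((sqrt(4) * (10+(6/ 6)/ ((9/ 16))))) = 24576/ 53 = 463.70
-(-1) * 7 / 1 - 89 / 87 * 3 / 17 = 3362 / 493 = 6.82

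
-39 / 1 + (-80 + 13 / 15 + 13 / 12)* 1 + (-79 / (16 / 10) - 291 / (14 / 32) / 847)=-39655593 / 237160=-167.21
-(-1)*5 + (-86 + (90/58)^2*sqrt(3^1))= -81 + 2025*sqrt(3)/841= -76.83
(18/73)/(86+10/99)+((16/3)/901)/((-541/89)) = 859886369/454966705698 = 0.00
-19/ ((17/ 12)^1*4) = -57/ 17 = -3.35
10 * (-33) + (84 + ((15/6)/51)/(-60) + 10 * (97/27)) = -771395/3672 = -210.07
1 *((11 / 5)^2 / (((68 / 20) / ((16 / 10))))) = 968 / 425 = 2.28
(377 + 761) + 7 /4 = 4559 /4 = 1139.75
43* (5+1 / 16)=3483 / 16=217.69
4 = 4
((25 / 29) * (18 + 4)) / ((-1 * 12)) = -275 / 174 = -1.58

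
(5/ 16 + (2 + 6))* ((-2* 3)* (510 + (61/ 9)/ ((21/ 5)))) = -1837205/ 72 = -25516.74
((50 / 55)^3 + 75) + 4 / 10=76.15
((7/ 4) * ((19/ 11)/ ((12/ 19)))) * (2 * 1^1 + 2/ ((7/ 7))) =2527/ 132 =19.14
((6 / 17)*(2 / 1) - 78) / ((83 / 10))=-13140 / 1411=-9.31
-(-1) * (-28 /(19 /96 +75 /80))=-2688 /109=-24.66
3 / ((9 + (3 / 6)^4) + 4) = 48 / 209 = 0.23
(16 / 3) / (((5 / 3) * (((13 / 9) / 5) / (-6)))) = -864 / 13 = -66.46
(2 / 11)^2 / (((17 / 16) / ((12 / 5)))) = 768 / 10285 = 0.07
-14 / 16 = -7 / 8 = -0.88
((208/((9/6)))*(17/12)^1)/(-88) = -221/99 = -2.23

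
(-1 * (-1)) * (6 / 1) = 6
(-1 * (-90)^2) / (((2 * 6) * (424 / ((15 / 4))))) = -5.97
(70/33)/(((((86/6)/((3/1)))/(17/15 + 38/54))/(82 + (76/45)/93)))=38443552/574695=66.89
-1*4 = -4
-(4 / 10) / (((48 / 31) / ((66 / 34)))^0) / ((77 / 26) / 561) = -2652 / 35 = -75.77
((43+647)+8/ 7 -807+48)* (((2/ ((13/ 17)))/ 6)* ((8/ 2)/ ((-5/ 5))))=32300/ 273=118.32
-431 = -431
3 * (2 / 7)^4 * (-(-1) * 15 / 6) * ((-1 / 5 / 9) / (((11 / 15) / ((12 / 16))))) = -30 / 26411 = -0.00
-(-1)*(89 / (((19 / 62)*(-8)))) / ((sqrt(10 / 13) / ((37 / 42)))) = -102083*sqrt(130) / 31920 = -36.46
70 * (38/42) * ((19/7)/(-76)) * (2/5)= -19/21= -0.90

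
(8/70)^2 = 0.01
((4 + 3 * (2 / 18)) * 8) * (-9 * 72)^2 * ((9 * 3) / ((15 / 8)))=1048080384 / 5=209616076.80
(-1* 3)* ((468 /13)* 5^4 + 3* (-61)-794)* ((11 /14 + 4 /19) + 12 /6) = -51461493 /266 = -193464.26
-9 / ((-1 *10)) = 9 / 10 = 0.90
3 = 3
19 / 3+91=292 / 3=97.33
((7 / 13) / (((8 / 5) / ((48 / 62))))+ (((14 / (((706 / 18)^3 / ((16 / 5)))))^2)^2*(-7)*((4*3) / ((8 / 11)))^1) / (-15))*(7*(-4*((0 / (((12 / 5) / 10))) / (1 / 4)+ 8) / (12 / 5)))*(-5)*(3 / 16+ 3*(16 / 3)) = 742356191055307452345318057633959813803 / 377173801897536226090212431606980750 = 1968.21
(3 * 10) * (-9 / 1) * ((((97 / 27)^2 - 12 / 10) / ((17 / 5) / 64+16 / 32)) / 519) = -27309440 / 2480301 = -11.01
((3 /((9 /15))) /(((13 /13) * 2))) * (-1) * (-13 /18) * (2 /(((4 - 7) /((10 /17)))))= -325 /459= -0.71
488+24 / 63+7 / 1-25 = 9878 / 21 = 470.38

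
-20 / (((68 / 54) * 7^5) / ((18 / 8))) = -1215 / 571438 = -0.00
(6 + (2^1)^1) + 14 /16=71 /8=8.88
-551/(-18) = 551/18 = 30.61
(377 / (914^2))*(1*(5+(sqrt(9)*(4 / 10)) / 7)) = 68237 / 29238860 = 0.00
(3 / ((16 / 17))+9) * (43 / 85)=1677 / 272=6.17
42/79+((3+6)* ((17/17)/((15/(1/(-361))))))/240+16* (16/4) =736151121/11407600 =64.53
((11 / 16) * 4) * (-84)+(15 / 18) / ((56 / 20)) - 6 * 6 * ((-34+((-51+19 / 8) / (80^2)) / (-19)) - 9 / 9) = 5256755279 / 5107200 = 1029.28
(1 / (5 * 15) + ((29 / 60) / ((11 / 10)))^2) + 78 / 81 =382031 / 326700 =1.17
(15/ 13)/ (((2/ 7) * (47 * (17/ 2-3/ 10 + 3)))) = 75/ 9776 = 0.01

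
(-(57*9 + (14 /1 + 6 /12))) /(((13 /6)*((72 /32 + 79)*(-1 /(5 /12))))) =211 /169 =1.25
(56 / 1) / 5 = 56 / 5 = 11.20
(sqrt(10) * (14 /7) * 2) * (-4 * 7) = -112 * sqrt(10) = -354.18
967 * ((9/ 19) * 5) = 43515/ 19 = 2290.26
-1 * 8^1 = -8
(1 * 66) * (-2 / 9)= -44 / 3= -14.67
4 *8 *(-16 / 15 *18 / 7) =-3072 / 35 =-87.77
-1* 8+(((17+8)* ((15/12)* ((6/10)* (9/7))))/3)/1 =1/28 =0.04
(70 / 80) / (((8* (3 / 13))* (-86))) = -91 / 16512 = -0.01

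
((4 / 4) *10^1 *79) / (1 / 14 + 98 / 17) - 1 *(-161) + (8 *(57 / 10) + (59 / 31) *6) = 76081577 / 215295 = 353.38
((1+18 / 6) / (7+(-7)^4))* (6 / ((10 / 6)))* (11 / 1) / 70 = 99 / 105350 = 0.00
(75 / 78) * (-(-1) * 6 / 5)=15 / 13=1.15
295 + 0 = 295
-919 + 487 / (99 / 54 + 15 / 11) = -161767 / 211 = -766.67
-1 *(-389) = 389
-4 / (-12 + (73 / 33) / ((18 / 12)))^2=-9801 / 271441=-0.04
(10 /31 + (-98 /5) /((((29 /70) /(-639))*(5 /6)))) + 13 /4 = 652334987 /17980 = 36281.14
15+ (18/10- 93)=-381/5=-76.20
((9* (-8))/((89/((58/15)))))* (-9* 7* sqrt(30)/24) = 3654* sqrt(30)/445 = 44.97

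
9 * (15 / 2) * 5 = 675 / 2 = 337.50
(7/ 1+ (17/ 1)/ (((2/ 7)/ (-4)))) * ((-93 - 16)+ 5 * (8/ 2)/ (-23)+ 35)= 397782/ 23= 17294.87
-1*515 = -515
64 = 64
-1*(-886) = 886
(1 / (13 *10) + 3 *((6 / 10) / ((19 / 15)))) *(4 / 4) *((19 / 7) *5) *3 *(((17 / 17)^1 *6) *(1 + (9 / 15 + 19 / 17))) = 1048113 / 1105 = 948.52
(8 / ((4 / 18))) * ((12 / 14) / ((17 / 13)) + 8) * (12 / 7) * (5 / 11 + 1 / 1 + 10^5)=489463119360 / 9163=53417343.59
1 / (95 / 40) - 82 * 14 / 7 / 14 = -1502 / 133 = -11.29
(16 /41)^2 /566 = 128 /475723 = 0.00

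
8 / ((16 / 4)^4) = 1 / 32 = 0.03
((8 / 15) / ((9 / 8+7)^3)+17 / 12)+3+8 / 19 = 4.84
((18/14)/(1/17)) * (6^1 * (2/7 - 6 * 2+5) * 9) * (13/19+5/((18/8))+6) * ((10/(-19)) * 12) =7885362960/17689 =445777.77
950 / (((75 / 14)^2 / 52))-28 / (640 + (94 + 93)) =320287492 / 186075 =1721.28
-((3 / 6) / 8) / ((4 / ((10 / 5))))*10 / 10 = -1 / 32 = -0.03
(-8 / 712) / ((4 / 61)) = -61 / 356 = -0.17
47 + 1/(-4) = 187/4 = 46.75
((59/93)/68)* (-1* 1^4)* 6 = -59/1054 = -0.06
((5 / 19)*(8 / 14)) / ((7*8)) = 0.00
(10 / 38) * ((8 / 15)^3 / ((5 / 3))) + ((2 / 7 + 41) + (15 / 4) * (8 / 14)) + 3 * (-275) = -116939041 / 149625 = -781.55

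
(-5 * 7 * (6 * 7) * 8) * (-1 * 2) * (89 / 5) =418656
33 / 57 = 11 / 19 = 0.58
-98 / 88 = -49 / 44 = -1.11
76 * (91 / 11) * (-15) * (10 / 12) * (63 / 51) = -1815450 / 187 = -9708.29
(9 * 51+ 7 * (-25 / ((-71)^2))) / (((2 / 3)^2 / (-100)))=-520569900 / 5041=-103267.19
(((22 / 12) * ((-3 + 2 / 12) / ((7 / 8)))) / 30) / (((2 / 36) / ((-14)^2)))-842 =-23102 / 15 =-1540.13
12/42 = 2/7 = 0.29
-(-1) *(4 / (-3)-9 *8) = -220 / 3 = -73.33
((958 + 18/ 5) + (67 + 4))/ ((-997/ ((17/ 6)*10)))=-29257/ 997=-29.35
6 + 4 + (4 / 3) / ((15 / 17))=518 / 45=11.51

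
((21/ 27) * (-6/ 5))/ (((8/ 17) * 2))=-119/ 120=-0.99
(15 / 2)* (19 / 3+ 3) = 70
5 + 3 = 8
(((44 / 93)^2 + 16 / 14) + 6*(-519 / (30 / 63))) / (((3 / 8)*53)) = -15833286008 / 48131685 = -328.96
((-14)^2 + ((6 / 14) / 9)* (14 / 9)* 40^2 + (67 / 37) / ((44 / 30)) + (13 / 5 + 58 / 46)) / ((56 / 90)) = 807814877 / 1572648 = 513.67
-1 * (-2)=2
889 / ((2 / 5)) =4445 / 2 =2222.50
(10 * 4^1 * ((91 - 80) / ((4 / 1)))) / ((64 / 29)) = 1595 / 32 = 49.84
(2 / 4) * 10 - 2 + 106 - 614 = -505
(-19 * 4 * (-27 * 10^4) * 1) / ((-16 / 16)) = -20520000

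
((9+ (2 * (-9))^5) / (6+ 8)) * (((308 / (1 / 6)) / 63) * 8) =-31672608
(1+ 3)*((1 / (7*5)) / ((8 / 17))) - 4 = -263 / 70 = -3.76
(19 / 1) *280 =5320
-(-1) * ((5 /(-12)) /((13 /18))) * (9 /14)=-135 /364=-0.37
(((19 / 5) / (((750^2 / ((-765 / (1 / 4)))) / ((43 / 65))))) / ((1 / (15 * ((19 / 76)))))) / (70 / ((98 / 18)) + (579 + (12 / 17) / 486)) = -401628213 / 4635251562500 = -0.00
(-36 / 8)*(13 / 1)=-117 / 2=-58.50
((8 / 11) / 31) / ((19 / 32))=256 / 6479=0.04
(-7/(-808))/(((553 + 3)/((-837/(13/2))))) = -0.00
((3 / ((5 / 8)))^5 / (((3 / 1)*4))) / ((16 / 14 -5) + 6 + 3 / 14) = 3096576 / 34375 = 90.08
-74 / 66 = -37 / 33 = -1.12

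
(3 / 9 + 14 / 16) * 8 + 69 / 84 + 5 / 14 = 911 / 84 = 10.85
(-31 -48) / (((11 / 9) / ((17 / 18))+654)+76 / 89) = -119527 / 992752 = -0.12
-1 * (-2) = 2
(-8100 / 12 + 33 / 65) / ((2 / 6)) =-131526 / 65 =-2023.48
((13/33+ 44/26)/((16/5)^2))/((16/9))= 67125/585728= 0.11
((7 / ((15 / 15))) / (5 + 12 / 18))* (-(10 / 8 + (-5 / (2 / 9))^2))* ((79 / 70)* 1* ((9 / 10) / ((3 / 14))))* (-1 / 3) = 336777 / 340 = 990.52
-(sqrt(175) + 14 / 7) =-5 * sqrt(7)- 2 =-15.23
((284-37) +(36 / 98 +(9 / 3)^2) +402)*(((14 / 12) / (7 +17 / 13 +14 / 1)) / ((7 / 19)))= 398411 / 4263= 93.46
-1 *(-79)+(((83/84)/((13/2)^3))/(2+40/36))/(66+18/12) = 382706498/4844385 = 79.00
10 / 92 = 5 / 46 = 0.11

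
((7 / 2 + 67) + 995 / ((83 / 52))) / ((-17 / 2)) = -115183 / 1411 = -81.63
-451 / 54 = -8.35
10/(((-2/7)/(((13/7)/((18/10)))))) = -325/9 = -36.11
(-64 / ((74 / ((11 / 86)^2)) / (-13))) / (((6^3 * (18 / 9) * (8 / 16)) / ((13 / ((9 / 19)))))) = 388531 / 16624359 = 0.02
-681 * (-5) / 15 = 227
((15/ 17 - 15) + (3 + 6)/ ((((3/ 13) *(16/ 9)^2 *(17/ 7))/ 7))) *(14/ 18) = 217819/ 13056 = 16.68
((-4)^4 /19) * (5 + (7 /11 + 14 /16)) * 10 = 183360 /209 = 877.32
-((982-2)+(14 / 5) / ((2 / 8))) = -4956 / 5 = -991.20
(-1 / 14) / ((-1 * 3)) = 1 / 42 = 0.02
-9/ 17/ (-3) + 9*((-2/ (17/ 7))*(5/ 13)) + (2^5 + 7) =8028/ 221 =36.33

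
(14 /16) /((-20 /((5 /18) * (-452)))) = 791 /144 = 5.49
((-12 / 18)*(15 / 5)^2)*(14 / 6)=-14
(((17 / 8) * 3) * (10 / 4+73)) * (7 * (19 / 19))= 53907 / 16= 3369.19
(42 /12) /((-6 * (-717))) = 7 /8604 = 0.00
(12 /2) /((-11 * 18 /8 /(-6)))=16 /11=1.45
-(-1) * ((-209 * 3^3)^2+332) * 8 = 254750248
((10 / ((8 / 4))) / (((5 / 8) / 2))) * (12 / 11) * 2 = 384 / 11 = 34.91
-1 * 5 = -5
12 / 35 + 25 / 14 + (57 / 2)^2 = 114013 / 140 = 814.38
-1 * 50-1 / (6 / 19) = -319 / 6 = -53.17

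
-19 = -19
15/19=0.79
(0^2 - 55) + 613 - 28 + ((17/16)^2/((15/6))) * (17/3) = 1022513/1920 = 532.56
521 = 521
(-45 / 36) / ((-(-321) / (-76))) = 95 / 321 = 0.30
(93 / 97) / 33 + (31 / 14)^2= 4.93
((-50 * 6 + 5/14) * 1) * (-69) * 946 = 136912215/7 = 19558887.86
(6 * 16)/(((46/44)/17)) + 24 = 1585.04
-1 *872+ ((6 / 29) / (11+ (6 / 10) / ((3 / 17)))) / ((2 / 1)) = -606907 / 696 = -871.99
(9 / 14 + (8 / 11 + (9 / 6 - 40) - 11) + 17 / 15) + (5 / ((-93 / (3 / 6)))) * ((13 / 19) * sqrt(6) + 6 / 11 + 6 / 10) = -3367627 / 71610 - 65 * sqrt(6) / 3534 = -47.07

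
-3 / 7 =-0.43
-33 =-33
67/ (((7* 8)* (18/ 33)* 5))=737/ 1680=0.44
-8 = -8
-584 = -584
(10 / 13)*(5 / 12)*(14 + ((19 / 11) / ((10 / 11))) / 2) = 115 / 24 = 4.79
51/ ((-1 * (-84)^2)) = -17/ 2352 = -0.01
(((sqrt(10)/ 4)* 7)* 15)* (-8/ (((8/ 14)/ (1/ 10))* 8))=-147* sqrt(10)/ 32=-14.53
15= 15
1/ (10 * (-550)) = -1/ 5500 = -0.00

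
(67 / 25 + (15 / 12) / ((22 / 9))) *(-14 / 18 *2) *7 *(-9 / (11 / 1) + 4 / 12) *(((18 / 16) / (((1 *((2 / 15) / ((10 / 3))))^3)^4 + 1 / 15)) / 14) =117175579071044921875 / 5769729614257813952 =20.31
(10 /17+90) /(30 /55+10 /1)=4235 /493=8.59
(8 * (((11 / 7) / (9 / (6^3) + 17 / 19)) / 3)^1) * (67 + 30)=1297472 / 2989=434.08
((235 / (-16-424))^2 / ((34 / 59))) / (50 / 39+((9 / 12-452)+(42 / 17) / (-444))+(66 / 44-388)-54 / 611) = -149816589 / 253194645088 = -0.00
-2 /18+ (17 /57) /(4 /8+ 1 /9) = 709 /1881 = 0.38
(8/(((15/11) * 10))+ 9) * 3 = 719/25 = 28.76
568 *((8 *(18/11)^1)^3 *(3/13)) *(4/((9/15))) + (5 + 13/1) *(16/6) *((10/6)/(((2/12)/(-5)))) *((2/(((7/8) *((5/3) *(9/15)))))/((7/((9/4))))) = 1958635.41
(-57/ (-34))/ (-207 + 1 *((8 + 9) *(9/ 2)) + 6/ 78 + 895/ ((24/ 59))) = 8892/ 10978141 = 0.00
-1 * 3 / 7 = -3 / 7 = -0.43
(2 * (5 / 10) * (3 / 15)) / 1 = 1 / 5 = 0.20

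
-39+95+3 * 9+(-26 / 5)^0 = 84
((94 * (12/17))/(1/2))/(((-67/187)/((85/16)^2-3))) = -10014807/1072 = -9342.17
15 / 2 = 7.50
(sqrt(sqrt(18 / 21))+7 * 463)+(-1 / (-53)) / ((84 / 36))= 6^(1 / 4) * 7^(3 / 4) / 7+1202414 / 371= 3241.97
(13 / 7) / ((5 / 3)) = 39 / 35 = 1.11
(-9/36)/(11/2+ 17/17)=-0.04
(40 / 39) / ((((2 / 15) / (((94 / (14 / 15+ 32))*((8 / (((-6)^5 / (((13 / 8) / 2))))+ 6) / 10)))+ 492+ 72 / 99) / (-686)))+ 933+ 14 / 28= 932.07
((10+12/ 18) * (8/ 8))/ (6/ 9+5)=32/ 17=1.88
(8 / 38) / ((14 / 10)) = 20 / 133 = 0.15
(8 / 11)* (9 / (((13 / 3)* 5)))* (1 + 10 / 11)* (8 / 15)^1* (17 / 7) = 29376 / 39325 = 0.75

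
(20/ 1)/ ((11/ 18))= 360/ 11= 32.73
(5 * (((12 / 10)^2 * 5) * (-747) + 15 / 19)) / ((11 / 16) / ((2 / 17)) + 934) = -5449312 / 190475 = -28.61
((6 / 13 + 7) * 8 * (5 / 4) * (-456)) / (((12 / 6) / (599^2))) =-79352429160 / 13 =-6104033012.31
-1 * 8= -8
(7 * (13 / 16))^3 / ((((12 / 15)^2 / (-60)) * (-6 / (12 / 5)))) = 56517825 / 8192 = 6899.15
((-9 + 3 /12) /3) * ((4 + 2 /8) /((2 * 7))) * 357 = -10115 /32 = -316.09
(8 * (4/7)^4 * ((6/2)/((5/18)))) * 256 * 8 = 226492416/12005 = 18866.51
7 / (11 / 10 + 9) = 70 / 101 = 0.69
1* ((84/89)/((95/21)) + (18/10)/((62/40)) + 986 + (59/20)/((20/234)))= 10713645923/10484200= 1021.88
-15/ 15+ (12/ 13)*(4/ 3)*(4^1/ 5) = -1/ 65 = -0.02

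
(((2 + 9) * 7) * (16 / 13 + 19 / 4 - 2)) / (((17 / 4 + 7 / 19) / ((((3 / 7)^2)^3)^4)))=452546260621389 / 4625318300473674861967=0.00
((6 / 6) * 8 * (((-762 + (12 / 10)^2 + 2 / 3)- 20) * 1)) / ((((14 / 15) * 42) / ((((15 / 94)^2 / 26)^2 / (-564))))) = 2350125 / 8682084584992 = 0.00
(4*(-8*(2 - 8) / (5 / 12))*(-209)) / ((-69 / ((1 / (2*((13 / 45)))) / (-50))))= -361152 / 7475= -48.31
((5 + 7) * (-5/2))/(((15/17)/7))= -238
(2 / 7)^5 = 32 / 16807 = 0.00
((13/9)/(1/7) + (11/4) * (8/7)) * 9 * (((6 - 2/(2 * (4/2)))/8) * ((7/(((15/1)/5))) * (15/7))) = 45925/112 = 410.04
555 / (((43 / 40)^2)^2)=1420800000 / 3418801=415.58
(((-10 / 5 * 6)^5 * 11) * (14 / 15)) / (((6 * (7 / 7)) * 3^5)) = -78848 / 45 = -1752.18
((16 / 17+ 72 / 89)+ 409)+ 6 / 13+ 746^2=10954201327 / 19669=556927.21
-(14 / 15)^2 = -196 / 225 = -0.87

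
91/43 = 2.12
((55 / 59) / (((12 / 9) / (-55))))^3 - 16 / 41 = -56860.00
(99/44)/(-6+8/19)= -0.40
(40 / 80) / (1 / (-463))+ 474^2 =448889 / 2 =224444.50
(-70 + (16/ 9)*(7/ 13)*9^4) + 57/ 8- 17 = 644877/ 104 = 6200.74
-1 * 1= -1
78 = 78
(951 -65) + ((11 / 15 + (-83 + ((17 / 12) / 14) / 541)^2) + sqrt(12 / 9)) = 7776.86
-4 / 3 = -1.33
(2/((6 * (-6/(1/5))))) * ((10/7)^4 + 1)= -12401/216090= -0.06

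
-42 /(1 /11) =-462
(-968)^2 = 937024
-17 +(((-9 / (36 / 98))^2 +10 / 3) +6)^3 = 391419951499 / 1728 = 226516175.64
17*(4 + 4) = 136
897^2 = 804609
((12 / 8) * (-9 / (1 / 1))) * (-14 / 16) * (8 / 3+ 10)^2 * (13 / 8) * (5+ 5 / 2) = 1478295 / 64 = 23098.36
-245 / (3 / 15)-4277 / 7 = -1836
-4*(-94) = 376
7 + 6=13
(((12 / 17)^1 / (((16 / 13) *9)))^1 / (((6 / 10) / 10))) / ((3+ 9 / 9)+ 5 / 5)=0.21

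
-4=-4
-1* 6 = -6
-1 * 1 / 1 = -1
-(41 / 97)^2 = -1681 / 9409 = -0.18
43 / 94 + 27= 2581 / 94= 27.46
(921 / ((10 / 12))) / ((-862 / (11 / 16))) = -30393 / 34480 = -0.88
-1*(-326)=326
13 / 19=0.68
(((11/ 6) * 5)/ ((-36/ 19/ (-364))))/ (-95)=-1001/ 54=-18.54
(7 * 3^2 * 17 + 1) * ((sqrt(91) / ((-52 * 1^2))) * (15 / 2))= -2010 * sqrt(91) / 13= -1474.94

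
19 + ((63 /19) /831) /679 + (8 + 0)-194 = -85255334 /510511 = -167.00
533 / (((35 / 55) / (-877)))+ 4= -734546.14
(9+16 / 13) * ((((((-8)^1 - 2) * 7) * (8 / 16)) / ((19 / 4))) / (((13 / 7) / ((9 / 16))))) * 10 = -77175 / 338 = -228.33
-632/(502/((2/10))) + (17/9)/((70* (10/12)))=-28913/131775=-0.22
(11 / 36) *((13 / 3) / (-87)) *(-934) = 66781 / 4698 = 14.21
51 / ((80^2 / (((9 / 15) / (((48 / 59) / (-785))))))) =-4.61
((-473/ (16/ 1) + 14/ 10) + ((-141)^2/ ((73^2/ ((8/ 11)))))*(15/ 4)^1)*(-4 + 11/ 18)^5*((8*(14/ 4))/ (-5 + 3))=-166238919480639383/ 1476861154560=-112562.32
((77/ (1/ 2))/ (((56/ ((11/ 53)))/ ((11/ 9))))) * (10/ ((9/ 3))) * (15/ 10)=6655/ 1908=3.49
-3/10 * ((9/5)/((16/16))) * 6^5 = -104976/25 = -4199.04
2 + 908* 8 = 7266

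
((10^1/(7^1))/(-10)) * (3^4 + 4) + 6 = -43/7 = -6.14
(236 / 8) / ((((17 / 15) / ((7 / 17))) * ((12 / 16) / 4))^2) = 9251200 / 83521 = 110.76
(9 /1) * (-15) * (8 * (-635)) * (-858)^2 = 504861271200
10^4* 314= 3140000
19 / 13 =1.46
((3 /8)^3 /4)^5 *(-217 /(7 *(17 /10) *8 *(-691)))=2224080585 /1692921114327078928384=0.00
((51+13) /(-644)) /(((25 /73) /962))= -1123616 /4025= -279.16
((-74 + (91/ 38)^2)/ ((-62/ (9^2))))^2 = 7954.00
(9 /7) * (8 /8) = 9 /7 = 1.29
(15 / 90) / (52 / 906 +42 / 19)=2869 / 39040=0.07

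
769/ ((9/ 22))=16918/ 9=1879.78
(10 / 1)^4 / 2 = 5000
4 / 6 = 2 / 3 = 0.67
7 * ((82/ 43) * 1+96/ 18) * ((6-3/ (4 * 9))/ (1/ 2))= 232099/ 387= 599.74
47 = 47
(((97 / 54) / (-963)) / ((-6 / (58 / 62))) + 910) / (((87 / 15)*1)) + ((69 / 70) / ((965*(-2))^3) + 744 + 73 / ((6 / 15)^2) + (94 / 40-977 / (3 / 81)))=-882916534694285524458593 / 35289131068851030000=-25019.50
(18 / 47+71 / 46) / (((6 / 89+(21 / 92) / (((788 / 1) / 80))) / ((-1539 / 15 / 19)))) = -14604989 / 127182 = -114.84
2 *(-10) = -20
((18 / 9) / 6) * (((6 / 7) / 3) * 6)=4 / 7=0.57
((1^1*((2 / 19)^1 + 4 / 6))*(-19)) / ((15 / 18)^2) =-528 / 25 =-21.12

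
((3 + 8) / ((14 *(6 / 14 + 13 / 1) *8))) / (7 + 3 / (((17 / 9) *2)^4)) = 83521 / 80105390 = 0.00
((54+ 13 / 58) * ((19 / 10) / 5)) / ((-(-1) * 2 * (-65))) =-11951 / 75400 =-0.16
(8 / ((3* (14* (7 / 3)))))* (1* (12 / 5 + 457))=9188 / 245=37.50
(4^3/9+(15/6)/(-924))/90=39409/498960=0.08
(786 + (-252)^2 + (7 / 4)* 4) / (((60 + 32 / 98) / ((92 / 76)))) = 72462719 / 56164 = 1290.20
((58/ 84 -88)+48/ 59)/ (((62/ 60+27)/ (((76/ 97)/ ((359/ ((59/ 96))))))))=-20362015/ 4920072024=-0.00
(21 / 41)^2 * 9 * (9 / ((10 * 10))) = 0.21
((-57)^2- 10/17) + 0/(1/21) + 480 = 63383/17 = 3728.41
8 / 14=4 / 7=0.57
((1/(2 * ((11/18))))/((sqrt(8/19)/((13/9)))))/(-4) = -13 * sqrt(38)/176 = -0.46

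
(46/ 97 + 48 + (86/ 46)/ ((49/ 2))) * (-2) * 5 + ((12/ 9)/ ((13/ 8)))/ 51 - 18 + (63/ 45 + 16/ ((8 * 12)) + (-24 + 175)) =-763030279931/ 2174354910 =-350.92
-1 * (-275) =275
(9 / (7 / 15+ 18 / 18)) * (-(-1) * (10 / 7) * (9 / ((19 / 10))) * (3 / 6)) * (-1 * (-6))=182250 / 1463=124.57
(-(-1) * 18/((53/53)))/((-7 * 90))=-1/35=-0.03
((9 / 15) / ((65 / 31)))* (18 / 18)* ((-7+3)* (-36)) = 13392 / 325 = 41.21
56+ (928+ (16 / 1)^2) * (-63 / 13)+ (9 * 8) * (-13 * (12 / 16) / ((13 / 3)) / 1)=-5843.85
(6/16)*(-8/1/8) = -3/8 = -0.38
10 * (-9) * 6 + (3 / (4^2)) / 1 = -8637 / 16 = -539.81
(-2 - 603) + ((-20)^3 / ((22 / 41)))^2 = 26895926795 / 121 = 222280386.74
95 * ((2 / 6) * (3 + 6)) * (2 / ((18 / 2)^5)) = 190 / 19683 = 0.01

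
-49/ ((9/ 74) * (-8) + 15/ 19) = 34447/ 129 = 267.03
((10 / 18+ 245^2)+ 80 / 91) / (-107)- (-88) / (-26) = -49458254 / 87633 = -564.38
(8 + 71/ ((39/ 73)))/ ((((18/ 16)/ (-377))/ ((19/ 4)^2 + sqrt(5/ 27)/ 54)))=-57527155/ 54 -637420 *sqrt(15)/ 6561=-1065693.96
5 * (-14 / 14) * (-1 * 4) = 20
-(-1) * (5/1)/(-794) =-5/794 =-0.01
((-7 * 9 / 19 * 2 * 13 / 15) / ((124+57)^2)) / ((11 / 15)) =-1638 / 6847049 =-0.00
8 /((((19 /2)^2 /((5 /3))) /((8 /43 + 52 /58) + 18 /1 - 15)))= 271520 /450167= 0.60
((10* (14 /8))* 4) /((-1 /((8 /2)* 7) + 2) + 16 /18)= 17640 /719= 24.53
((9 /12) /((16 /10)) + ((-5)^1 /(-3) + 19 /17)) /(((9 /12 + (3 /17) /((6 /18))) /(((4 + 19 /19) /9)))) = 26545 /18792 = 1.41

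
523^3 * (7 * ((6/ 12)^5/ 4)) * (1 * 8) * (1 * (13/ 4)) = 13018065697/ 64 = 203407276.52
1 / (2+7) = 1 / 9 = 0.11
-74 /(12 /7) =-259 /6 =-43.17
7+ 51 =58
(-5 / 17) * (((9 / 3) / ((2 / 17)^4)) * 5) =-368475 / 16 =-23029.69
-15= -15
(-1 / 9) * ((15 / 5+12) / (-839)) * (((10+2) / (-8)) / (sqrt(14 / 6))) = -5 * sqrt(21) / 11746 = -0.00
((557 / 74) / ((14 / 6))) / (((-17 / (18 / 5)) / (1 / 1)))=-15039 / 22015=-0.68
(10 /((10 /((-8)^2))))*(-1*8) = -512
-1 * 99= -99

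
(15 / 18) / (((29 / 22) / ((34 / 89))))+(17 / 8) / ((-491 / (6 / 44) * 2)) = 322800947 / 1338238176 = 0.24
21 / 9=7 / 3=2.33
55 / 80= 11 / 16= 0.69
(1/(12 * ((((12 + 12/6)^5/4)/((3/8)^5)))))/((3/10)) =0.00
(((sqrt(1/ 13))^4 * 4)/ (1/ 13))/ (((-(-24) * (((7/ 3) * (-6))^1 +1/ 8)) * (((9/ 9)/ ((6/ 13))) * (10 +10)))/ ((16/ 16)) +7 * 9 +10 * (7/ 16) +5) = -32/ 1493193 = -0.00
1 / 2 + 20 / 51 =91 / 102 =0.89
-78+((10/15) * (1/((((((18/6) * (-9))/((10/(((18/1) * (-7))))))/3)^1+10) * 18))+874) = 13260569/16659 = 796.00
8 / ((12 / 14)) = 28 / 3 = 9.33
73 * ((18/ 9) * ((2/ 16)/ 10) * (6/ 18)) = 73/ 120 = 0.61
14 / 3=4.67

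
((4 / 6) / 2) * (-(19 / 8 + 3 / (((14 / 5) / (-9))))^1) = 407 / 168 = 2.42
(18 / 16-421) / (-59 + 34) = 16.80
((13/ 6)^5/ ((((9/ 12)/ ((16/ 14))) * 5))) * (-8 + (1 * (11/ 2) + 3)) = 371293/ 51030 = 7.28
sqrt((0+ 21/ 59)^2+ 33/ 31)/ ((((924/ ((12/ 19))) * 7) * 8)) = sqrt(249054)/ 37461578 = 0.00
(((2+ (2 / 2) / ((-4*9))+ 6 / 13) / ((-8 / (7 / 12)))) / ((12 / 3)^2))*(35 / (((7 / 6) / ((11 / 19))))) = -438515 / 2276352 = -0.19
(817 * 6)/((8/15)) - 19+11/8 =73389/8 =9173.62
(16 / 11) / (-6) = -0.24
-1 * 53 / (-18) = 53 / 18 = 2.94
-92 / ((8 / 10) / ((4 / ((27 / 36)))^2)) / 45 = -5888 / 81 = -72.69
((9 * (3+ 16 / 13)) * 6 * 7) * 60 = 1247400 / 13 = 95953.85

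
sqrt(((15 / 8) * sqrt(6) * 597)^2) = 8955 * sqrt(6) / 8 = 2741.90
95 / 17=5.59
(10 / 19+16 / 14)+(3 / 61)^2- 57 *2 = -55590543 / 494893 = -112.33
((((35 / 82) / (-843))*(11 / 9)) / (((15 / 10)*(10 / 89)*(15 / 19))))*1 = -130207 / 27996030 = -0.00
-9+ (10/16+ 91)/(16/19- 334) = -469687/50640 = -9.28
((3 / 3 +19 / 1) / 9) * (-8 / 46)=-80 / 207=-0.39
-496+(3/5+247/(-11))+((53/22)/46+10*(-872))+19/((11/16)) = -46603439/5060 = -9210.17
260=260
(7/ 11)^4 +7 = 104888/ 14641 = 7.16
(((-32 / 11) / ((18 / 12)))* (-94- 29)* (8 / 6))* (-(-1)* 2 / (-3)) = -20992 / 99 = -212.04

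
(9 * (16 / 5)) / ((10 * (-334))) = -0.01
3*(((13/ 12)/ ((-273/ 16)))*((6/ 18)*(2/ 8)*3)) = -1/ 21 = -0.05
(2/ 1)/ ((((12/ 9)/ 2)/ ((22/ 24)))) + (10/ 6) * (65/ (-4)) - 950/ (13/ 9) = -26599/ 39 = -682.03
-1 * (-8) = 8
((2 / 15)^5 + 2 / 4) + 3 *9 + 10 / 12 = 21515657 / 759375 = 28.33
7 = 7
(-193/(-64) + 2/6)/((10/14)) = 4501/960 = 4.69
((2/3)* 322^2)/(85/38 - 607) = -160816/1407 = -114.30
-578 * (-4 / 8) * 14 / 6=2023 / 3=674.33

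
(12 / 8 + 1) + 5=15 / 2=7.50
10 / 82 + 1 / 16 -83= -54327 / 656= -82.82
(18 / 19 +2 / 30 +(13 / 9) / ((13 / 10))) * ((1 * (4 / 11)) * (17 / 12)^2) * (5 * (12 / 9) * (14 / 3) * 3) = 7351582 / 50787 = 144.75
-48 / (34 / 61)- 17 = -1753 / 17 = -103.12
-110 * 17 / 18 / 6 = -935 / 54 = -17.31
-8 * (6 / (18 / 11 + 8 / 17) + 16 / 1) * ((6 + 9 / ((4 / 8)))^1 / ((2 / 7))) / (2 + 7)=-831712 / 591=-1407.30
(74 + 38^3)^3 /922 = 82942715491268 /461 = 179919122540.71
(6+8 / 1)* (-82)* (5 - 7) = 2296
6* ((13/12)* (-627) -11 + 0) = -8283/2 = -4141.50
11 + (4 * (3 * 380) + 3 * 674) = 6593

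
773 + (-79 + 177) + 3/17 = 14810/17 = 871.18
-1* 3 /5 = -3 /5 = -0.60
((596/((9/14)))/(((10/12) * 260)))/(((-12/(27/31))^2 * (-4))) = -28161/4997200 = -0.01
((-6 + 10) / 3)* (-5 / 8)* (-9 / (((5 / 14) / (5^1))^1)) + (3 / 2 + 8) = 229 / 2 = 114.50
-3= -3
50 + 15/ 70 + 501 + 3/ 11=84929/ 154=551.49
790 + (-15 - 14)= 761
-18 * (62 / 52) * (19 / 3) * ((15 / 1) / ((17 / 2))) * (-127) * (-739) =-4975147530 / 221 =-22511979.77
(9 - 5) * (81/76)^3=531441/109744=4.84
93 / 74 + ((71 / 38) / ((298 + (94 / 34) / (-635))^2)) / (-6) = 109711390429643263 / 87297478982647284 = 1.26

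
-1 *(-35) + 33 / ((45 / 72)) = 439 / 5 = 87.80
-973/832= -1.17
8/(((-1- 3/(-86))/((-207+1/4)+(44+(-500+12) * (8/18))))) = 2350724/747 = 3146.89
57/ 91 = 0.63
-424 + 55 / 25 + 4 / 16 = -8431 / 20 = -421.55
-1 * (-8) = 8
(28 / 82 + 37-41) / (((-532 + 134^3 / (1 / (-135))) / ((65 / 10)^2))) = 12675 / 26635614904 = 0.00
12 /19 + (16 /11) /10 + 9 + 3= 13352 /1045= 12.78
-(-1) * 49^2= 2401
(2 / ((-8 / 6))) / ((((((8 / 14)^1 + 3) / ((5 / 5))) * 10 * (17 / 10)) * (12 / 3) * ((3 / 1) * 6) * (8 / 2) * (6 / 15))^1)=-7 / 32640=-0.00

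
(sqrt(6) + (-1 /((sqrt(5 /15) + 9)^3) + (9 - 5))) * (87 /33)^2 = 920895 * sqrt(3) /857435524 + 841 * sqrt(6) /121 + 23829745933 /857435524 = 44.82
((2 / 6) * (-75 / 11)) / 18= -25 / 198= -0.13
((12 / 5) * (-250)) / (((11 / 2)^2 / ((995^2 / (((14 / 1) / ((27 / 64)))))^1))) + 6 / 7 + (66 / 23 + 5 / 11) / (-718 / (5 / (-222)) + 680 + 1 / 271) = -591734.86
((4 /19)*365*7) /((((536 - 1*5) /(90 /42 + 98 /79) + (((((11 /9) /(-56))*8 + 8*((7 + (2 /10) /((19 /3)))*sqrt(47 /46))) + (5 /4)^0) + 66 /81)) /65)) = 143918944358173325932500 /568861089821668918919 - 1109792777030938728000*sqrt(2162) /568861089821668918919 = 162.28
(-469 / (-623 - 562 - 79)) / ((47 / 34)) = 7973 / 29704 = 0.27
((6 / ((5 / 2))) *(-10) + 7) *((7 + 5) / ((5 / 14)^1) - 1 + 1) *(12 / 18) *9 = -3427.20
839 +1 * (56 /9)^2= 71095 /81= 877.72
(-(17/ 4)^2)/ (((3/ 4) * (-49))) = 0.49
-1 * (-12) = 12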